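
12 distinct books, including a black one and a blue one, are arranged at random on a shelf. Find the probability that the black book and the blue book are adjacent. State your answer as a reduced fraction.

There are 12! = 479001600 arrangements.
Treat the black book and the blue book as a block: 11! arrangements of the blocks × 2 orders within the block = 2·39916800 = 79833600.
Probability = 79833600/479001600 = 1/6.

1/6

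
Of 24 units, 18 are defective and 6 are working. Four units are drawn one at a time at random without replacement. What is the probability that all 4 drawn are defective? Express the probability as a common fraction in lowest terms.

510/1771

Multiply the conditional probabilities at each draw: 18/24 · 17/23 · 16/22 · 15/21 = 73440/255024 = 510/1771.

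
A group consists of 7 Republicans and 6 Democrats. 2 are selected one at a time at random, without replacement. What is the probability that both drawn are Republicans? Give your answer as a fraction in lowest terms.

Multiply the conditional probabilities at each draw: 7/13 · 6/12 = 42/156 = 7/26.

7/26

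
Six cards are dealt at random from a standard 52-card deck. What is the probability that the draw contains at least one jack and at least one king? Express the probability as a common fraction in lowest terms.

There are C(52,6) = 20358520 possible draws.
By inclusion-exclusion on the complements, draws missing all jacks or all kings: C(48,6) + C(48,6) − C(44,6) = 12271512 + 12271512 − 7059052 = 17483972.
So draws with at least one of each: 20358520 − 17483972 = 2874548, probability 2874548/20358520 = 718637/5089630.

718637/5089630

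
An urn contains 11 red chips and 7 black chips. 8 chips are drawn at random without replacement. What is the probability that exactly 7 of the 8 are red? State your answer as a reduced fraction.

There are C(18,8) = 43758 ways to choose 8 from 18.
Selections with exactly 7 red: choose 7 of the 11 red and 1 of the 7 black, C(11,7)·C(7,1) = 330·7 = 2310.
Probability = 2310/43758 = 35/663.

35/663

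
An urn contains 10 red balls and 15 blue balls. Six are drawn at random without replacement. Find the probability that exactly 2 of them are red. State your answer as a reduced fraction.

The sample space is all 6-subsets of the 25: C(25,6) = 177100.
Selections with exactly 2 red: choose 2 of the 10 red and 4 of the 15 blue, C(10,2)·C(15,4) = 45·1365 = 61425.
Probability = 61425/177100 = 351/1012.

351/1012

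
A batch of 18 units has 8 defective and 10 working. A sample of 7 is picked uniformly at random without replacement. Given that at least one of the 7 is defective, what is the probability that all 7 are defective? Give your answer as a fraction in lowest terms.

Work in counts. Selections with at least one defective: C(18,7) − C(10,7) = 31824 − 120 = 31704.
Of those, selections where all 7 are defective: C(8,7) = 8.
Conditional probability = 8/31704 = 1/3963.

1/3963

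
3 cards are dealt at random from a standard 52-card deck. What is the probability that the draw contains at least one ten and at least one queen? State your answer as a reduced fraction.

There are C(52,3) = 22100 possible draws.
By inclusion-exclusion on the complements, draws missing all tens or all queens: C(48,3) + C(48,3) − C(44,3) = 17296 + 17296 − 13244 = 21348.
So draws with at least one of each: 22100 − 21348 = 752, probability 752/22100 = 188/5525.

188/5525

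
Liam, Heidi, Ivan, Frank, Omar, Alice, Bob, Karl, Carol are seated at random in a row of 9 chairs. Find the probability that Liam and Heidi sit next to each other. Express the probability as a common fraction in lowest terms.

2/9

There are 9! = 362880 arrangements.
Treat Liam and Heidi as a block: 8! arrangements of the blocks × 2 orders within the block = 2·40320 = 80640.
Probability = 80640/362880 = 2/9.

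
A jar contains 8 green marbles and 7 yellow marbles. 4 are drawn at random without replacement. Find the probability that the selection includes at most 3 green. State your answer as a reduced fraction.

37/39

There are C(15,4) = 1365 ways to choose the 4.
The complement is exactly 4 green: C(8,4)·C(7,0) = 70.
Probability = 1 − 70/1365 = 1295/1365 = 37/39.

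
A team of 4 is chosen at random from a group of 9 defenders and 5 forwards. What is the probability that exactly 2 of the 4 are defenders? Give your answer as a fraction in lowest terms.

360/1001

Total number of selections: C(14,4) = 1001.
Selections with exactly 2 defenders: choose 2 of the 9 defenders and 2 of the 5 forwards, C(9,2)·C(5,2) = 36·10 = 360.
Probability = 360/1001.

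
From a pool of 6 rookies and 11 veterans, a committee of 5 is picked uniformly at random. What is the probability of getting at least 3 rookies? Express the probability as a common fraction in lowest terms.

Total selections: C(17,5) = 6188.
Favorable selections (at least 3 rookies): C(6,3)·C(11,2) + C(6,4)·C(11,1) + C(6,5)·C(11,0) = 1100 + 165 + 6 = 1271.
Probability = 1271/6188.

1271/6188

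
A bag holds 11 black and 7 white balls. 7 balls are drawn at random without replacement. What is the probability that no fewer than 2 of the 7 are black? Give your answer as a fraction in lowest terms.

There are C(18,7) = 31824 ways to choose the 7.
Count the complement (fewer than 2 black): C(11,0)·C(7,7) + C(11,1)·C(7,6) = 1 + 77 = 78.
Probability = 1 − 78/31824 = 31746/31824 = 407/408.

407/408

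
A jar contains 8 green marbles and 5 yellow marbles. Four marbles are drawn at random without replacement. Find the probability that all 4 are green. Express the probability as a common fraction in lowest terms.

There are C(13,4) = 715 possible selections.
Selections with all green: C(8,4) = 70.
Probability = 70/715 = 14/143.

14/143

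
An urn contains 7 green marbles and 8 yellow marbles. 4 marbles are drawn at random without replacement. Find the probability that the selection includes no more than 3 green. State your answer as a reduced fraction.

There are C(15,4) = 1365 ways to choose the 4.
The complement is exactly 4 green: C(7,4)·C(8,0) = 35.
Probability = 1 − 35/1365 = 1330/1365 = 38/39.

38/39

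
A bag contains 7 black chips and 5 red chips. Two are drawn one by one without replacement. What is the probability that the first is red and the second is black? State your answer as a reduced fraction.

35/132

Multiply the conditional probabilities at each draw: 5/12 · 7/11 = 35/132.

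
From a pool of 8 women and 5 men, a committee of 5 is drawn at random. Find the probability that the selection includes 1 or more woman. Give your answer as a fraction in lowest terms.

Total selections: C(13,5) = 1287.
The complement is all 5 are men: C(5,5) = 1.
Probability = 1 − 1/1287 = 1286/1287.

1286/1287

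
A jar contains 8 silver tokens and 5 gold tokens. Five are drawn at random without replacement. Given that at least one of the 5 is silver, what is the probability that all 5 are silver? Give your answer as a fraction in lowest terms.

28/643

Work in counts. Selections with at least one silver: C(13,5) − C(5,5) = 1287 − 1 = 1286.
Of those, selections where all 5 are silver: C(8,5) = 56.
Conditional probability = 56/1286 = 28/643.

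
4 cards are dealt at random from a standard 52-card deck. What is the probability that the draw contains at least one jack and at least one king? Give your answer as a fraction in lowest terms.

1332/20825

There are C(52,4) = 270725 possible draws.
By inclusion-exclusion on the complements, draws missing all jacks or all kings: C(48,4) + C(48,4) − C(44,4) = 194580 + 194580 − 135751 = 253409.
So draws with at least one of each: 270725 − 253409 = 17316, probability 17316/270725 = 1332/20825.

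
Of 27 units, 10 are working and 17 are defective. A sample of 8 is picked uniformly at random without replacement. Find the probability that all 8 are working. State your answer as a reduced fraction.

There are C(27,8) = 2220075 possible selections.
Selections with all working: C(10,8) = 45.
Probability = 45/2220075 = 1/49335.

1/49335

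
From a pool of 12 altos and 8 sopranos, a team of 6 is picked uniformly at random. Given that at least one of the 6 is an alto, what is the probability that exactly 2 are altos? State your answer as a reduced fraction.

Work in counts. Selections with at least one alto: C(20,6) − C(8,6) = 38760 − 28 = 38732.
Of those, selections where exactly 2 are altos: C(12,2)·C(8,4) = 66·70 = 4620.
Conditional probability = 4620/38732 = 1155/9683.

1155/9683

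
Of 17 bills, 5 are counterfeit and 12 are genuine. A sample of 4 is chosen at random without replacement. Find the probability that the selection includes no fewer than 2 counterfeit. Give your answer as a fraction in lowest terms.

157/476

There are C(17,4) = 2380 ways to choose the 4.
Count the complement (fewer than 2 counterfeit): C(5,0)·C(12,4) + C(5,1)·C(12,3) = 495 + 1100 = 1595.
Probability = 1 − 1595/2380 = 785/2380 = 157/476.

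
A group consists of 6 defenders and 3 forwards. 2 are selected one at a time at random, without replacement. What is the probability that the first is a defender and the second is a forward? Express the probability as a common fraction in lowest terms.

1/4

Multiply the conditional probabilities at each draw: 6/9 · 3/8 = 18/72 = 1/4.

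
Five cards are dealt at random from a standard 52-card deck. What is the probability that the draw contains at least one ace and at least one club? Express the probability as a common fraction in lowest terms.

229297/866320

There are C(52,5) = 2598960 possible draws.
By inclusion-exclusion on the complements, draws missing all aces or all clubs: C(48,5) + C(39,5) − C(36,5) = 1712304 + 575757 − 376992 = 1911069.
So draws with at least one of each: 2598960 − 1911069 = 687891, probability 687891/2598960 = 229297/866320.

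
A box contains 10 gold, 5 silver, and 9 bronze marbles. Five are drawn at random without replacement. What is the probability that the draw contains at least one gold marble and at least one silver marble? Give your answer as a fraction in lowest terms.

3625/5313

There are C(24,5) = 42504 possible draws.
By inclusion-exclusion on the complements, draws missing all gold or all silver: C(14,5) + C(19,5) − C(9,5) = 2002 + 11628 − 126 = 13504.
So draws with at least one of each: 42504 − 13504 = 29000, probability 29000/42504 = 3625/5313.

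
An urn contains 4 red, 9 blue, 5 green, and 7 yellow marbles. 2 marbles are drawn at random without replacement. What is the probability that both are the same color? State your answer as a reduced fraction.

73/300

There are C(25,2) = 300 ways to draw 2 marbles.
All same color: C(4,2) + C(9,2) + C(5,2) + C(7,2) = 6 + 36 + 10 + 21 = 73.
Probability = 73/300.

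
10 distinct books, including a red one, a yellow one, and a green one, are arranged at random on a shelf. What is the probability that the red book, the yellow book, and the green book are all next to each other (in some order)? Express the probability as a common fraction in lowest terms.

1/15

There are 10! = 3628800 arrangements.
Treat the three as one block: 8! placements × 3! orders within the block = 40320·6 = 241920.
Probability = 241920/3628800 = 1/15.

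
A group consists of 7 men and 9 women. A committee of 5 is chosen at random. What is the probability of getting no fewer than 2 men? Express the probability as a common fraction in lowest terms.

10/13

Total selections: C(16,5) = 4368.
Favorable selections (no fewer than 2 men): C(7,2)·C(9,3) + C(7,3)·C(9,2) + C(7,4)·C(9,1) + C(7,5)·C(9,0) = 1764 + 1260 + 315 + 21 = 3360.
Probability = 3360/4368 = 10/13.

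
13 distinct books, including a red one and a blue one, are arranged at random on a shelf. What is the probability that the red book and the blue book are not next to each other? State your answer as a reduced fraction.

11/13

There are 13! = 6227020800 arrangements.
Arrangements with the red book and the blue book adjacent: 2·12! = 958003200.
So not adjacent: 6227020800 − 958003200 = 5269017600, probability 5269017600/6227020800 = 11/13.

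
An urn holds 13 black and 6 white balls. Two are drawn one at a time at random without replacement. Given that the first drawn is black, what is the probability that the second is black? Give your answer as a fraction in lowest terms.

After removing one black, 18 remain: 12 black and 6 white.
So the probability the next is black is 12/18 = 2/3.

2/3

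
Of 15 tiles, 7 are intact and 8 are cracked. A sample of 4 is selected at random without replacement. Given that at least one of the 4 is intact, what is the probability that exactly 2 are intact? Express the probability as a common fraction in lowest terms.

Work in counts. Selections with at least one intact: C(15,4) − C(8,4) = 1365 − 70 = 1295.
Of those, selections where exactly 2 are intact: C(7,2)·C(8,2) = 21·28 = 588.
Conditional probability = 588/1295 = 84/185.

84/185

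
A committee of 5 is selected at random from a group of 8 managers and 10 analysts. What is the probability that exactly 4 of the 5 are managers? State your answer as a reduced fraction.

The sample space is all 5-subsets of the 18: C(18,5) = 8568.
Selections with exactly 4 managers: choose 4 of the 8 managers and 1 of the 10 analysts, C(8,4)·C(10,1) = 70·10 = 700.
Probability = 700/8568 = 25/306.

25/306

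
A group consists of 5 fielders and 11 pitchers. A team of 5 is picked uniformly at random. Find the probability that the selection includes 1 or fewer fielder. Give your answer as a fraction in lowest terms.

There are C(16,5) = 4368 ways to choose the 5.
Favorable selections (1 or fewer fielder): C(5,0)·C(11,5) + C(5,1)·C(11,4) = 462 + 1650 = 2112.
Probability = 2112/4368 = 44/91.

44/91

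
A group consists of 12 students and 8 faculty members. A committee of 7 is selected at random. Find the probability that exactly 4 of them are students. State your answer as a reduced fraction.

There are C(20,7) = 77520 ways to choose 7 from 20.
Selections with exactly 4 students: choose 4 of the 12 students and 3 of the 8 faculty members, C(12,4)·C(8,3) = 495·56 = 27720.
Probability = 27720/77520 = 231/646.

231/646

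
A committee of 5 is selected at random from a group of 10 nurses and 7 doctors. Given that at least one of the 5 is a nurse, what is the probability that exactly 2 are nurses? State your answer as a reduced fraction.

Work in counts. Selections with at least one nurse: C(17,5) − C(7,5) = 6188 − 21 = 6167.
Of those, selections where exactly 2 are nurses: C(10,2)·C(7,3) = 45·35 = 1575.
Conditional probability = 1575/6167 = 225/881.

225/881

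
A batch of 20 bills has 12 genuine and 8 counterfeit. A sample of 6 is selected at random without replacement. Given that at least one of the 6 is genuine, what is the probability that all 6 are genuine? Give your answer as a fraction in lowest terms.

231/9683

Work in counts. Selections with at least one genuine: C(20,6) − C(8,6) = 38760 − 28 = 38732.
Of those, selections where all 6 are genuine: C(12,6) = 924.
Conditional probability = 924/38732 = 231/9683.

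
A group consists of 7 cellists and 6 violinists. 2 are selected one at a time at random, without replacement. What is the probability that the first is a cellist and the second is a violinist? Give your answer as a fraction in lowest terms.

Multiply the conditional probabilities at each draw: 7/13 · 6/12 = 42/156 = 7/26.

7/26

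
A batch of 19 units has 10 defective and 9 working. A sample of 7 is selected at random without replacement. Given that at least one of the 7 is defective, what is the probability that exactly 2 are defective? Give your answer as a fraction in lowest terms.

945/8392

Work in counts. Selections with at least one defective: C(19,7) − C(9,7) = 50388 − 36 = 50352.
Of those, selections where exactly 2 are defective: C(10,2)·C(9,5) = 45·126 = 5670.
Conditional probability = 5670/50352 = 945/8392.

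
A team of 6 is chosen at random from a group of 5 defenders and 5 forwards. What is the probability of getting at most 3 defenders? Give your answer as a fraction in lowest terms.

Total selections: C(10,6) = 210.
Count the complement (more than 3 defenders): C(5,4)·C(5,2) + C(5,5)·C(5,1) = 50 + 5 = 55.
Probability = 1 − 55/210 = 155/210 = 31/42.

31/42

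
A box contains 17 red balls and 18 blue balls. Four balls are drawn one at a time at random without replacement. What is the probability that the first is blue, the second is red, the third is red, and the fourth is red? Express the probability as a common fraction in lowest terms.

Multiply the conditional probabilities at each draw: 18/35 · 17/34 · 16/33 · 15/32 = 73440/1256640 = 9/154.

9/154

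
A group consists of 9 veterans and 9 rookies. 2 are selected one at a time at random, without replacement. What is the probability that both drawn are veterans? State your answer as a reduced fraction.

Multiply the conditional probabilities at each draw: 9/18 · 8/17 = 72/306 = 4/17.

4/17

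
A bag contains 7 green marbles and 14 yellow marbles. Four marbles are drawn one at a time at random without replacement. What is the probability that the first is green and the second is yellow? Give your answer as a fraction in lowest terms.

7/30

Multiply the conditional probabilities at each draw: 7/21 · 14/20 = 98/420 = 7/30.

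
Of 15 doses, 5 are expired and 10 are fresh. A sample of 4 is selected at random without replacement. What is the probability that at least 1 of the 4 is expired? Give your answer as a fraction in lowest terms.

11/13

There are C(15,4) = 1365 ways to choose the 4.
The complement is all 4 are fresh: C(10,4) = 210.
Probability = 1 − 210/1365 = 1155/1365 = 11/13.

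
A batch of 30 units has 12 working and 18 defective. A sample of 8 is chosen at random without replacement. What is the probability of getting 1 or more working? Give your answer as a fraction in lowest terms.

Total selections: C(30,8) = 5852925.
The complement is all 8 are defective: C(18,8) = 43758.
Probability = 1 − 43758/5852925 = 5809167/5852925 = 49651/50025.

49651/50025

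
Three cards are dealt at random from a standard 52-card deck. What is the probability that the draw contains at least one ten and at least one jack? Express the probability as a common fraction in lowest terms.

There are C(52,3) = 22100 possible draws.
By inclusion-exclusion on the complements, draws missing all tens or all jacks: C(48,3) + C(48,3) − C(44,3) = 17296 + 17296 − 13244 = 21348.
So draws with at least one of each: 22100 − 21348 = 752, probability 752/22100 = 188/5525.

188/5525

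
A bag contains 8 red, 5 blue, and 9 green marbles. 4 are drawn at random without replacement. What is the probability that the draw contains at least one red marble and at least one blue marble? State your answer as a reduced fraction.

116/209

There are C(22,4) = 7315 possible draws.
By inclusion-exclusion on the complements, draws missing all red or all blue: C(14,4) + C(17,4) − C(9,4) = 1001 + 2380 − 126 = 3255.
So draws with at least one of each: 7315 − 3255 = 4060, probability 4060/7315 = 116/209.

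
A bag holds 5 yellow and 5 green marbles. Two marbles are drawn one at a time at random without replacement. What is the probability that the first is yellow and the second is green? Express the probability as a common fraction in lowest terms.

Multiply the conditional probabilities at each draw: 5/10 · 5/9 = 25/90 = 5/18.

5/18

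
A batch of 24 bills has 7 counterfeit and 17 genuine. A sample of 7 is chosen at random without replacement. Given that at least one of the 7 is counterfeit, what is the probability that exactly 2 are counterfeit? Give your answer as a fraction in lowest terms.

Work in counts. Selections with at least one counterfeit: C(24,7) − C(17,7) = 346104 − 19448 = 326656.
Of those, selections where exactly 2 are counterfeit: C(7,2)·C(17,5) = 21·6188 = 129948.
Conditional probability = 129948/326656 = 32487/81664.

32487/81664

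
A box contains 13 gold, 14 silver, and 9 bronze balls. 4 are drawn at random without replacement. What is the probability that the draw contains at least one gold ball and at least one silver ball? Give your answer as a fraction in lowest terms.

There are C(36,4) = 58905 possible draws.
By inclusion-exclusion on the complements, draws missing all gold or all silver: C(23,4) + C(22,4) − C(9,4) = 8855 + 7315 − 126 = 16044.
So draws with at least one of each: 58905 − 16044 = 42861, probability 42861/58905 = 2041/2805.

2041/2805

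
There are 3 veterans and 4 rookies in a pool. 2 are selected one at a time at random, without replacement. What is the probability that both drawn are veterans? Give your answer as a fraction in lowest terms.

Multiply the conditional probabilities at each draw: 3/7 · 2/6 = 6/42 = 1/7.

1/7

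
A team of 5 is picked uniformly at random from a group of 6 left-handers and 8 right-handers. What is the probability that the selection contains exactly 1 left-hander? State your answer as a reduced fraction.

The sample space is all 5-subsets of the 14: C(14,5) = 2002.
Selections with exactly 1 left-hander: choose 1 of the 6 left-handers and 4 of the 8 right-handers, C(6,1)·C(8,4) = 6·70 = 420.
Probability = 420/2002 = 30/143.

30/143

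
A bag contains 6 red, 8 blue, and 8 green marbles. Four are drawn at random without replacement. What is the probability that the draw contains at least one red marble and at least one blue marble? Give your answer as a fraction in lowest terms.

There are C(22,4) = 7315 possible draws.
By inclusion-exclusion on the complements, draws missing all red or all blue: C(16,4) + C(14,4) − C(8,4) = 1820 + 1001 − 70 = 2751.
So draws with at least one of each: 7315 − 2751 = 4564, probability 4564/7315 = 652/1045.

652/1045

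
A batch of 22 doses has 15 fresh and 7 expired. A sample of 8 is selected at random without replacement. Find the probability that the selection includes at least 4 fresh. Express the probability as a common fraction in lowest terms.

Total selections: C(22,8) = 319770.
Favorable selections (at least 4 fresh): C(15,4)·C(7,4) + C(15,5)·C(7,3) + C(15,6)·C(7,2) + C(15,7)·C(7,1) + C(15,8)·C(7,0) = 47775 + 105105 + 105105 + 45045 + 6435 = 309465.
Probability = 309465/319770 = 6877/7106.

6877/7106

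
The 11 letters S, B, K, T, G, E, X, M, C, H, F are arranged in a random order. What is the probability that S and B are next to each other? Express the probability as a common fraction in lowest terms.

There are 11! = 39916800 arrangements.
Treat S and B as a block: 10! arrangements of the blocks × 2 orders within the block = 2·3628800 = 7257600.
Probability = 7257600/39916800 = 2/11.

2/11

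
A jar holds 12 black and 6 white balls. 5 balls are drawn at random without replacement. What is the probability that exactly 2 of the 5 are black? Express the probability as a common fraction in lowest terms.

The sample space is all 5-subsets of the 18: C(18,5) = 8568.
Selections with exactly 2 black: choose 2 of the 12 black and 3 of the 6 white, C(12,2)·C(6,3) = 66·20 = 1320.
Probability = 1320/8568 = 55/357.

55/357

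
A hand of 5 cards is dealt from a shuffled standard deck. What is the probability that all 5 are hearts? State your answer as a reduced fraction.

33/66640

There are C(52,5) = 2598960 possible 5-card hands.
Hands that are all hearts: C(13,5) = 1287.
Probability = 1287/2598960 = 33/66640.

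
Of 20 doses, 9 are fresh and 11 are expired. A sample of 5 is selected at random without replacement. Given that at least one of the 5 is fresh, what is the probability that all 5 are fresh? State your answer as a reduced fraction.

21/2507

Work in counts. Selections with at least one fresh: C(20,5) − C(11,5) = 15504 − 462 = 15042.
Of those, selections where all 5 are fresh: C(9,5) = 126.
Conditional probability = 126/15042 = 21/2507.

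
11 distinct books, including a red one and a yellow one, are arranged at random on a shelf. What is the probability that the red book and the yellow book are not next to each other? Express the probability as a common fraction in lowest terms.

9/11

There are 11! = 39916800 arrangements.
Arrangements with the red book and the yellow book adjacent: 2·10! = 7257600.
So not adjacent: 39916800 − 7257600 = 32659200, probability 32659200/39916800 = 9/11.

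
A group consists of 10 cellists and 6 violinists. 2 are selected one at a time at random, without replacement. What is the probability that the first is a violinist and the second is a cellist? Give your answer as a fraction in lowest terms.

1/4

Multiply the conditional probabilities at each draw: 6/16 · 10/15 = 60/240 = 1/4.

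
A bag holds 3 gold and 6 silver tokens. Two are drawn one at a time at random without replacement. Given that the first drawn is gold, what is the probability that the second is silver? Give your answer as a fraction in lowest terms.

After removing one gold, 8 remain: 2 gold and 6 silver.
So the probability the next is silver is 6/8 = 3/4.

3/4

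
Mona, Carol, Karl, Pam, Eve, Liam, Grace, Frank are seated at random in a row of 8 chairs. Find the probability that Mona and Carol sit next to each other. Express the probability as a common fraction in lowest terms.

There are 8! = 40320 arrangements.
Treat Mona and Carol as a block: 7! arrangements of the blocks × 2 orders within the block = 2·5040 = 10080.
Probability = 10080/40320 = 1/4.

1/4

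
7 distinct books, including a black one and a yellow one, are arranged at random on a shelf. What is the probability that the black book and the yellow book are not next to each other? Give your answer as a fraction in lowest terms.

5/7

There are 7! = 5040 arrangements.
Arrangements with the black book and the yellow book adjacent: 2·6! = 1440.
So not adjacent: 5040 − 1440 = 3600, probability 3600/5040 = 5/7.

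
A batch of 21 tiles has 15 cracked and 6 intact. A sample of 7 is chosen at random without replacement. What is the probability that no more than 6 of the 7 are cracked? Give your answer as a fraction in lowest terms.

Total selections: C(21,7) = 116280.
Favorable selections (no more than 6 cracked): C(15,1)·C(6,6) + C(15,2)·C(6,5) + C(15,3)·C(6,4) + C(15,4)·C(6,3) + C(15,5)·C(6,2) + C(15,6)·C(6,1) = 15 + 630 + 6825 + 27300 + 45045 + 30030 = 109845.
Probability = 109845/116280 = 2441/2584.

2441/2584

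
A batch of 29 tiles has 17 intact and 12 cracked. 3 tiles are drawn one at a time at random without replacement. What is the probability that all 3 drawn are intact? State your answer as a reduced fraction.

Multiply the conditional probabilities at each draw: 17/29 · 16/28 · 15/27 = 4080/21924 = 340/1827.

340/1827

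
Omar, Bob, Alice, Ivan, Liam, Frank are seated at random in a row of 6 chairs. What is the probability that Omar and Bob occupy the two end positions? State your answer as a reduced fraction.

1/15

There are 6! = 720 arrangements.
Place Omar and Bob at the ends in 2 ways, arrange the remaining 4 in 4! = 24 ways: 2·24 = 48.
Probability = 48/720 = 1/15.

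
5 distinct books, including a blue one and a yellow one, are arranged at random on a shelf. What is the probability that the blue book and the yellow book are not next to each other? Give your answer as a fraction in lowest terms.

3/5

There are 5! = 120 arrangements.
Arrangements with the blue book and the yellow book adjacent: 2·4! = 48.
So not adjacent: 120 − 48 = 72, probability 72/120 = 3/5.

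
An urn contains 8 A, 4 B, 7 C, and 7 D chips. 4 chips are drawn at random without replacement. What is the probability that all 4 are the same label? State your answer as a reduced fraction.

141/14950

There are C(26,4) = 14950 ways to draw 4 chips.
All same label: C(8,4) + C(4,4) + C(7,4) + C(7,4) = 70 + 1 + 35 + 35 = 141.
Probability = 141/14950.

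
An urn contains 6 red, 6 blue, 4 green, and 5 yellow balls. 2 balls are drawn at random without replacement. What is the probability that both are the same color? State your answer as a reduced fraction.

23/105

There are C(21,2) = 210 ways to draw 2 balls.
All same color: C(6,2) + C(6,2) + C(4,2) + C(5,2) = 15 + 15 + 6 + 10 = 46.
Probability = 46/210 = 23/105.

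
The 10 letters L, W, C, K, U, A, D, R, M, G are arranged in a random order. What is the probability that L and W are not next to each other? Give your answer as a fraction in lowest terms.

4/5

There are 10! = 3628800 arrangements.
Arrangements with L and W adjacent: 2·9! = 725760.
So not adjacent: 3628800 − 725760 = 2903040, probability 2903040/3628800 = 4/5.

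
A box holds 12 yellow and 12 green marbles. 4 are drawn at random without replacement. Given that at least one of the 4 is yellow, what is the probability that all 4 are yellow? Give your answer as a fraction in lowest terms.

Work in counts. Selections with at least one yellow: C(24,4) − C(12,4) = 10626 − 495 = 10131.
Of those, selections where all 4 are yellow: C(12,4) = 495.
Conditional probability = 495/10131 = 15/307.

15/307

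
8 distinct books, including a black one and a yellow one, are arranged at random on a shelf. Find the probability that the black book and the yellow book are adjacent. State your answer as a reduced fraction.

There are 8! = 40320 arrangements.
Treat the black book and the yellow book as a block: 7! arrangements of the blocks × 2 orders within the block = 2·5040 = 10080.
Probability = 10080/40320 = 1/4.

1/4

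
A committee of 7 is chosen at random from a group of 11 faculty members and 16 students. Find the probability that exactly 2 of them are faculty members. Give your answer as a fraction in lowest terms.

Total number of selections: C(27,7) = 888030.
Selections with exactly 2 faculty members: choose 2 of the 11 faculty members and 5 of the 16 students, C(11,2)·C(16,5) = 55·4368 = 240240.
Probability = 240240/888030 = 56/207.

56/207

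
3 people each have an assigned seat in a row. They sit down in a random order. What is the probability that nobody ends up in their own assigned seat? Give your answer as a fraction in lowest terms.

1/3

There are 3! = 6 seatings.
By inclusion-exclusion, seatings with no fixed points: C(3,0)·3! − C(3,1)·2! + C(3,2)·1! − C(3,3)·0! = 2.
Probability = 2/6 = 1/3.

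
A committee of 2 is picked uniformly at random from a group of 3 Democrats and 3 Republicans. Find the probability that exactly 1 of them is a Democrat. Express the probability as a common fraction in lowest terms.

There are C(6,2) = 15 ways to choose 2 from 6.
Selections with exactly 1 Democrat: choose 1 of the 3 Democrats and 1 of the 3 Republicans, C(3,1)·C(3,1) = 3·3 = 9.
Probability = 9/15 = 3/5.

3/5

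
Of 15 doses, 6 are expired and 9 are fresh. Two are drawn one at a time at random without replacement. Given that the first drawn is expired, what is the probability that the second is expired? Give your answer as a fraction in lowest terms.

After removing one expired, 14 remain: 5 expired and 9 fresh.
So the probability the next is expired is 5/14.

5/14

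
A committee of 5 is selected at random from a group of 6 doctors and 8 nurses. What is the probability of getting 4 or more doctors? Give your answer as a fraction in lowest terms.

There are C(14,5) = 2002 ways to choose the 5.
Favorable selections (4 or more doctors): C(6,4)·C(8,1) + C(6,5)·C(8,0) = 120 + 6 = 126.
Probability = 126/2002 = 9/143.

9/143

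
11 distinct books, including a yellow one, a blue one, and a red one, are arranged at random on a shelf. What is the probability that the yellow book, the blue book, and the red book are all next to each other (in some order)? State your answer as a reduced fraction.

There are 11! = 39916800 arrangements.
Treat the three as one block: 9! placements × 3! orders within the block = 362880·6 = 2177280.
Probability = 2177280/39916800 = 3/55.

3/55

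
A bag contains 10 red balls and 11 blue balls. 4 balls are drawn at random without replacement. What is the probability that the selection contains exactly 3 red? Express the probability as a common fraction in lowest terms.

88/399

The sample space is all 4-subsets of the 21: C(21,4) = 5985.
Selections with exactly 3 red: choose 3 of the 10 red and 1 of the 11 blue, C(10,3)·C(11,1) = 120·11 = 1320.
Probability = 1320/5985 = 88/399.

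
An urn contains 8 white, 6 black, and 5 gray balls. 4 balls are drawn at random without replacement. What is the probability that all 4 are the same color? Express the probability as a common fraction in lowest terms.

There are C(19,4) = 3876 ways to draw 4 balls.
All same color: C(8,4) + C(6,4) + C(5,4) = 70 + 15 + 5 = 90.
Probability = 90/3876 = 15/646.

15/646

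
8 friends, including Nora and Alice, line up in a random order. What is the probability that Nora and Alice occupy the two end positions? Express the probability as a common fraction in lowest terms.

1/28

There are 8! = 40320 arrangements.
Place Nora and Alice at the ends in 2 ways, arrange the remaining 6 in 6! = 720 ways: 2·720 = 1440.
Probability = 1440/40320 = 1/28.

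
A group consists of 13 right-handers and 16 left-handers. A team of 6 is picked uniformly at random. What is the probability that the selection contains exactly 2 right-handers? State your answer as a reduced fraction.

There are C(29,6) = 475020 ways to choose 6 from 29.
Selections with exactly 2 right-handers: choose 2 of the 13 right-handers and 4 of the 16 left-handers, C(13,2)·C(16,4) = 78·1820 = 141960.
Probability = 141960/475020 = 26/87.

26/87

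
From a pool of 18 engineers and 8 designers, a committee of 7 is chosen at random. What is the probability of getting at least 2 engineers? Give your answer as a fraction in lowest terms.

82161/82225

There are C(26,7) = 657800 ways to choose the 7.
Count the complement (fewer than 2 engineers): C(18,0)·C(8,7) + C(18,1)·C(8,6) = 8 + 504 = 512.
Probability = 1 − 512/657800 = 657288/657800 = 82161/82225.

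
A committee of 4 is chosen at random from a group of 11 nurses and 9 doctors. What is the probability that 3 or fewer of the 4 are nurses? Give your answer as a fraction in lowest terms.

Total selections: C(20,4) = 4845.
The complement is exactly 4 nurses: C(11,4)·C(9,0) = 330.
Probability = 1 − 330/4845 = 4515/4845 = 301/323.

301/323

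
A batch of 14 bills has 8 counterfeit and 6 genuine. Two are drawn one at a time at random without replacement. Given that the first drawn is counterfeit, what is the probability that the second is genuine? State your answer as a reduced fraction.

6/13

After removing one counterfeit, 13 remain: 7 counterfeit and 6 genuine.
So the probability the next is genuine is 6/13.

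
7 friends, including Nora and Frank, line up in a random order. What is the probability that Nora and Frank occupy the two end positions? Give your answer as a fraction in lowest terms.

1/21

There are 7! = 5040 arrangements.
Place Nora and Frank at the ends in 2 ways, arrange the remaining 5 in 5! = 120 ways: 2·120 = 240.
Probability = 240/5040 = 1/21.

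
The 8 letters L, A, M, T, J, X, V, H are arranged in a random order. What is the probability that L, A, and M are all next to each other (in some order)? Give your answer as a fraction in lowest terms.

3/28

There are 8! = 40320 arrangements.
Treat the three as one block: 6! placements × 3! orders within the block = 720·6 = 4320.
Probability = 4320/40320 = 3/28.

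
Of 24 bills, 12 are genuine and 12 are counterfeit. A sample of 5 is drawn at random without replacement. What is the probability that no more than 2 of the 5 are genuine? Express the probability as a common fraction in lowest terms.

There are C(24,5) = 42504 ways to choose the 5.
Favorable selections (no more than 2 genuine): C(12,0)·C(12,5) + C(12,1)·C(12,4) + C(12,2)·C(12,3) = 792 + 5940 + 14520 = 21252.
Probability = 21252/42504 = 1/2.

1/2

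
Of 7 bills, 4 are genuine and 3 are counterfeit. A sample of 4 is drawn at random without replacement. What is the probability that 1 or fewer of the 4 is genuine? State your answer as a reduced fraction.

Total selections: C(7,4) = 35.
Favorable selections (1 or fewer genuine): C(4,1)·C(3,3) = 4.
Probability = 4/35.

4/35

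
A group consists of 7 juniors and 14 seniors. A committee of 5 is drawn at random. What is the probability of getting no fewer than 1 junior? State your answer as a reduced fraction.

Total selections: C(21,5) = 20349.
Favorable selections (no fewer than 1 junior): C(7,1)·C(14,4) + C(7,2)·C(14,3) + C(7,3)·C(14,2) + C(7,4)·C(14,1) + C(7,5)·C(14,0) = 7007 + 7644 + 3185 + 490 + 21 = 18347.
Probability = 18347/20349 = 2621/2907.

2621/2907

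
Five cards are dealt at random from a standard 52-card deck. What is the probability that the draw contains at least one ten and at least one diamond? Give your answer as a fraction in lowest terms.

229297/866320

There are C(52,5) = 2598960 possible draws.
By inclusion-exclusion on the complements, draws missing all tens or all diamonds: C(48,5) + C(39,5) − C(36,5) = 1712304 + 575757 − 376992 = 1911069.
So draws with at least one of each: 2598960 − 1911069 = 687891, probability 687891/2598960 = 229297/866320.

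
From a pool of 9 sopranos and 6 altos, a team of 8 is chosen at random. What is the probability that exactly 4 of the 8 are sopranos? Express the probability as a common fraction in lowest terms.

42/143

Total number of selections: C(15,8) = 6435.
Selections with exactly 4 sopranos: choose 4 of the 9 sopranos and 4 of the 6 altos, C(9,4)·C(6,4) = 126·15 = 1890.
Probability = 1890/6435 = 42/143.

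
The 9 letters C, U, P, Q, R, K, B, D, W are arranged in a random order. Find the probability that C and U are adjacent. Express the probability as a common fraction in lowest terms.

There are 9! = 362880 arrangements.
Treat C and U as a block: 8! arrangements of the blocks × 2 orders within the block = 2·40320 = 80640.
Probability = 80640/362880 = 2/9.

2/9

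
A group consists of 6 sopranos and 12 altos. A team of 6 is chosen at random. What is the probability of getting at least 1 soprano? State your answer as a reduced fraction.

210/221

Total selections: C(18,6) = 18564.
Favorable selections (at least 1 soprano): C(6,1)·C(12,5) + C(6,2)·C(12,4) + C(6,3)·C(12,3) + C(6,4)·C(12,2) + C(6,5)·C(12,1) + C(6,6)·C(12,0) = 4752 + 7425 + 4400 + 990 + 72 + 1 = 17640.
Probability = 17640/18564 = 210/221.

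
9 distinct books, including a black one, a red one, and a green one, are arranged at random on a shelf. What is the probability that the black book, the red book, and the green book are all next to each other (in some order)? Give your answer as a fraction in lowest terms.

There are 9! = 362880 arrangements.
Treat the three as one block: 7! placements × 3! orders within the block = 5040·6 = 30240.
Probability = 30240/362880 = 1/12.

1/12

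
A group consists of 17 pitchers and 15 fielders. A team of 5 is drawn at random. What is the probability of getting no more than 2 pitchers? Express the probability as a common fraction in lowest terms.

1573/3596

There are C(32,5) = 201376 ways to choose the 5.
Favorable selections (no more than 2 pitchers): C(17,0)·C(15,5) + C(17,1)·C(15,4) + C(17,2)·C(15,3) = 3003 + 23205 + 61880 = 88088.
Probability = 88088/201376 = 1573/3596.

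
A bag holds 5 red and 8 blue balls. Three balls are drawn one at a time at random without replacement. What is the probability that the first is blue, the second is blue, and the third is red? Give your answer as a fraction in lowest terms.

70/429

Multiply the conditional probabilities at each draw: 8/13 · 7/12 · 5/11 = 280/1716 = 70/429.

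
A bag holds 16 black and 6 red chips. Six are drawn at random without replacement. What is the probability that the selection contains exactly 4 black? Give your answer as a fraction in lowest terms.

1300/3553

Total number of selections: C(22,6) = 74613.
Selections with exactly 4 black: choose 4 of the 16 black and 2 of the 6 red, C(16,4)·C(6,2) = 1820·15 = 27300.
Probability = 27300/74613 = 1300/3553.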